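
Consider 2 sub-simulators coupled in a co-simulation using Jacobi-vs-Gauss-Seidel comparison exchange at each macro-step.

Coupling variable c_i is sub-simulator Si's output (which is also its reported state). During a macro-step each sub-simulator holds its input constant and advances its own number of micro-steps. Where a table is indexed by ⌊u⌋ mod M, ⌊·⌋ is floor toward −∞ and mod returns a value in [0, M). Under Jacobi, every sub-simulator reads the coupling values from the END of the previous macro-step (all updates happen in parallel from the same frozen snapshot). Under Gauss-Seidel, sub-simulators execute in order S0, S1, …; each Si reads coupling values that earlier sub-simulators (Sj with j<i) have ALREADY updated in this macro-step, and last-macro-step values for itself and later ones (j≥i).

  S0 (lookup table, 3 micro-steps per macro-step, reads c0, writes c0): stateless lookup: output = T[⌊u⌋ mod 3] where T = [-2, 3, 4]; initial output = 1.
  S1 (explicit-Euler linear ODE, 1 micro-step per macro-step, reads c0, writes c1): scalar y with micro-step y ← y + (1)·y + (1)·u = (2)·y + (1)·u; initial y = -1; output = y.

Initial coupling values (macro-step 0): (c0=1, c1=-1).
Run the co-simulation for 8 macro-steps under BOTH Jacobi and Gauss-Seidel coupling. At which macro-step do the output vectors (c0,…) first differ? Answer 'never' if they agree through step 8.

first divergence at macro-step: 1

[Jacobi] macro 1: S0 reads c0=1 → after 3×micro: 3; S1 reads c0=1 → after 1×micro: -1 ⇒ (c0=3, c1=-1)
[Jacobi] macro 2: S0 reads c0=3 → after 3×micro: -2; S1 reads c0=3 → after 1×micro: 1 ⇒ (c0=-2, c1=1)
[Jacobi] macro 3: S0 reads c0=-2 → after 3×micro: 3; S1 reads c0=-2 → after 1×micro: 0 ⇒ (c0=3, c1=0)
[Jacobi] macro 4: S0 reads c0=3 → after 3×micro: -2; S1 reads c0=3 → after 1×micro: 3 ⇒ (c0=-2, c1=3)
[Jacobi] macro 5: S0 reads c0=-2 → after 3×micro: 3; S1 reads c0=-2 → after 1×micro: 4 ⇒ (c0=3, c1=4)
[Jacobi] macro 6: S0 reads c0=3 → after 3×micro: -2; S1 reads c0=3 → after 1×micro: 11 ⇒ (c0=-2, c1=11)
[Jacobi] macro 7: S0 reads c0=-2 → after 3×micro: 3; S1 reads c0=-2 → after 1×micro: 20 ⇒ (c0=3, c1=20)
[Jacobi] macro 8: S0 reads c0=3 → after 3×micro: -2; S1 reads c0=3 → after 1×micro: 43 ⇒ (c0=-2, c1=43)
[Gauss-Seidel] macro 1: S0 reads c0=1 → after 3×micro: 3; S1 reads c0=3 → after 1×micro: 1 ⇒ (c0=3, c1=1)
[Gauss-Seidel] macro 2: S0 reads c0=3 → after 3×micro: -2; S1 reads c0=-2 → after 1×micro: 0 ⇒ (c0=-2, c1=0)
[Gauss-Seidel] macro 3: S0 reads c0=-2 → after 3×micro: 3; S1 reads c0=3 → after 1×micro: 3 ⇒ (c0=3, c1=3)
[Gauss-Seidel] macro 4: S0 reads c0=3 → after 3×micro: -2; S1 reads c0=-2 → after 1×micro: 4 ⇒ (c0=-2, c1=4)
[Gauss-Seidel] macro 5: S0 reads c0=-2 → after 3×micro: 3; S1 reads c0=3 → after 1×micro: 11 ⇒ (c0=3, c1=11)
[Gauss-Seidel] macro 6: S0 reads c0=3 → after 3×micro: -2; S1 reads c0=-2 → after 1×micro: 20 ⇒ (c0=-2, c1=20)
[Gauss-Seidel] macro 7: S0 reads c0=-2 → after 3×micro: 3; S1 reads c0=3 → after 1×micro: 43 ⇒ (c0=3, c1=43)
[Gauss-Seidel] macro 8: S0 reads c0=3 → after 3×micro: -2; S1 reads c0=-2 → after 1×micro: 84 ⇒ (c0=-2, c1=84)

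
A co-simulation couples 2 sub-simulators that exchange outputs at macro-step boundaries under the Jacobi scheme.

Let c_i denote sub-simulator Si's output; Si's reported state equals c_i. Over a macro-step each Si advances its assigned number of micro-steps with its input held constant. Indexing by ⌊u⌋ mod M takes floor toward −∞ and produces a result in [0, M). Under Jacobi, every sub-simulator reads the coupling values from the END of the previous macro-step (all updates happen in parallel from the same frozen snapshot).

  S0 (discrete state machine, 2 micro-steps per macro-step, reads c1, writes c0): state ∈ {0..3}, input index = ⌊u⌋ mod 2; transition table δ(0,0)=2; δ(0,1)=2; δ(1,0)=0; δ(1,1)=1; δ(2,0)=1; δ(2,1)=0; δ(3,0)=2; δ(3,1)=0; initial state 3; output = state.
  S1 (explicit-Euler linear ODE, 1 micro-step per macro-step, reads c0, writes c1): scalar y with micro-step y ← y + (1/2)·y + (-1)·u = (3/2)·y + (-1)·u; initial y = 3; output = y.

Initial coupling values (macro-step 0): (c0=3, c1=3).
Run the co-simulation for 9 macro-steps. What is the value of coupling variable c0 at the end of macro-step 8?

macro 1: S0 reads c1=3 → after 2×micro: 2; S1 reads c0=3 → after 1×micro: 3/2 ⇒ (c0=2, c1=3/2)
macro 2: S0 reads c1=3/2 → after 2×micro: 2; S1 reads c0=2 → after 1×micro: 1/4 ⇒ (c0=2, c1=1/4)
macro 3: S0 reads c1=1/4 → after 2×micro: 0; S1 reads c0=2 → after 1×micro: -13/8 ⇒ (c0=0, c1=-13/8)
macro 4: S0 reads c1=-13/8 → after 2×micro: 1; S1 reads c0=0 → after 1×micro: -39/16 ⇒ (c0=1, c1=-39/16)
macro 5: S0 reads c1=-39/16 → after 2×micro: 1; S1 reads c0=1 → after 1×micro: -149/32 ⇒ (c0=1, c1=-149/32)
macro 6: S0 reads c1=-149/32 → after 2×micro: 1; S1 reads c0=1 → after 1×micro: -511/64 ⇒ (c0=1, c1=-511/64)
macro 7: S0 reads c1=-511/64 → after 2×micro: 2; S1 reads c0=1 → after 1×micro: -1661/128 ⇒ (c0=2, c1=-1661/128)
macro 8: S0 reads c1=-1661/128 → after 2×micro: 2; S1 reads c0=2 → after 1×micro: -5495/256 ⇒ (c0=2, c1=-5495/256)
macro 9: S0 reads c1=-5495/256 → after 2×micro: 0; S1 reads c0=2 → after 1×micro: -17509/512 ⇒ (c0=0, c1=-17509/512)

c0 at macro-step 8 = 2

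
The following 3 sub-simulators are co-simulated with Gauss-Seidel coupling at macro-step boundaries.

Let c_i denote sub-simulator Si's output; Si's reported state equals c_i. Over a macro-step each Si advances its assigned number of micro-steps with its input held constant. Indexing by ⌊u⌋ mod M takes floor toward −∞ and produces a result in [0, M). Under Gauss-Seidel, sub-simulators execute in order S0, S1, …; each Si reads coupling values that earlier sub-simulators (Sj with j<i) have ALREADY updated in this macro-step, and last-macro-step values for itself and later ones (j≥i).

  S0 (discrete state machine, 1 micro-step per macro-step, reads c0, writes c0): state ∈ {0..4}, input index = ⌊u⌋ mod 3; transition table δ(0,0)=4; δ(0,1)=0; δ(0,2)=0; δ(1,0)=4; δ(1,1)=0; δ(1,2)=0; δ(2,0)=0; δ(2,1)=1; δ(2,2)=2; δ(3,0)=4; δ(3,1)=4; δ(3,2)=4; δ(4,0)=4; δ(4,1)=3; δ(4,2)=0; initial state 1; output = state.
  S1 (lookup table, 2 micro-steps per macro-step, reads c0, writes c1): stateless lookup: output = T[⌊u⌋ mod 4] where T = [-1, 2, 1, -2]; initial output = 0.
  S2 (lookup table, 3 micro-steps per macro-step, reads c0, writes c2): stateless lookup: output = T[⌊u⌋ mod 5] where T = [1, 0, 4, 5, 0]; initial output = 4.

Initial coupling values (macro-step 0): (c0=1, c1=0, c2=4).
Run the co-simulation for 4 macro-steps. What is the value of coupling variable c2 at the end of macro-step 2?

c2 at macro-step 2 = 0

macro 1: S0 reads c0=1 → after 1×micro: 0; S1 reads c0=0 → after 2×micro: -1; S2 reads c0=0 → after 3×micro: 1 ⇒ (c0=0, c1=-1, c2=1)
macro 2: S0 reads c0=0 → after 1×micro: 4; S1 reads c0=4 → after 2×micro: -1; S2 reads c0=4 → after 3×micro: 0 ⇒ (c0=4, c1=-1, c2=0)
macro 3: S0 reads c0=4 → after 1×micro: 3; S1 reads c0=3 → after 2×micro: -2; S2 reads c0=3 → after 3×micro: 5 ⇒ (c0=3, c1=-2, c2=5)
macro 4: S0 reads c0=3 → after 1×micro: 4; S1 reads c0=4 → after 2×micro: -1; S2 reads c0=4 → after 3×micro: 0 ⇒ (c0=4, c1=-1, c2=0)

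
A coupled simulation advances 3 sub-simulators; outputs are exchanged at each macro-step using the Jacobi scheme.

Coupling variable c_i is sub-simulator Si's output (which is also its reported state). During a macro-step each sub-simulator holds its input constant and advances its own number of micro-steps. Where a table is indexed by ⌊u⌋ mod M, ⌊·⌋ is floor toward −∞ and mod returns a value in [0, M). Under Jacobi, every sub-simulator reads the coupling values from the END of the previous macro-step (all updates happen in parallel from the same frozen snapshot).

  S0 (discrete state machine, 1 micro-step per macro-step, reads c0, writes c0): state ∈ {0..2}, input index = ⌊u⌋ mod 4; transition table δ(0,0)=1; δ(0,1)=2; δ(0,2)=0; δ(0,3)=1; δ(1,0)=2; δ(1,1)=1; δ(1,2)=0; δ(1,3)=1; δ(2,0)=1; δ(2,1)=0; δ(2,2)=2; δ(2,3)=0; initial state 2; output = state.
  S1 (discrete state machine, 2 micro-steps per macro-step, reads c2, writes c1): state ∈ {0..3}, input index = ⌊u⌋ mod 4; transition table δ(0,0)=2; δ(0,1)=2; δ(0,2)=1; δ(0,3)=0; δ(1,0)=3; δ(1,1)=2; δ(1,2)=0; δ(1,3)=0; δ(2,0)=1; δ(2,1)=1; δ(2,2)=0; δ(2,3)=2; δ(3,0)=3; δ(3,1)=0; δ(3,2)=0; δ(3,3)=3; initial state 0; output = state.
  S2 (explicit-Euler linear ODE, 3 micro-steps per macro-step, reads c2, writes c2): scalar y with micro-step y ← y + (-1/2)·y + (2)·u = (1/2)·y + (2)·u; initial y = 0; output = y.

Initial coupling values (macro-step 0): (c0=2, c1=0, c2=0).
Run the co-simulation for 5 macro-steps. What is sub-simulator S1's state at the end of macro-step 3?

S1 state at macro-step 3 = 3

macro 1: S0 reads c0=2 → after 1×micro: 2; S1 reads c2=0 → after 2×micro: 1; S2 reads c2=0 → after 3×micro: 0 ⇒ (c0=2, c1=1, c2=0)
macro 2: S0 reads c0=2 → after 1×micro: 2; S1 reads c2=0 → after 2×micro: 3; S2 reads c2=0 → after 3×micro: 0 ⇒ (c0=2, c1=3, c2=0)
macro 3: S0 reads c0=2 → after 1×micro: 2; S1 reads c2=0 → after 2×micro: 3; S2 reads c2=0 → after 3×micro: 0 ⇒ (c0=2, c1=3, c2=0)
macro 4: S0 reads c0=2 → after 1×micro: 2; S1 reads c2=0 → after 2×micro: 3; S2 reads c2=0 → after 3×micro: 0 ⇒ (c0=2, c1=3, c2=0)
macro 5: S0 reads c0=2 → after 1×micro: 2; S1 reads c2=0 → after 2×micro: 3; S2 reads c2=0 → after 3×micro: 0 ⇒ (c0=2, c1=3, c2=0)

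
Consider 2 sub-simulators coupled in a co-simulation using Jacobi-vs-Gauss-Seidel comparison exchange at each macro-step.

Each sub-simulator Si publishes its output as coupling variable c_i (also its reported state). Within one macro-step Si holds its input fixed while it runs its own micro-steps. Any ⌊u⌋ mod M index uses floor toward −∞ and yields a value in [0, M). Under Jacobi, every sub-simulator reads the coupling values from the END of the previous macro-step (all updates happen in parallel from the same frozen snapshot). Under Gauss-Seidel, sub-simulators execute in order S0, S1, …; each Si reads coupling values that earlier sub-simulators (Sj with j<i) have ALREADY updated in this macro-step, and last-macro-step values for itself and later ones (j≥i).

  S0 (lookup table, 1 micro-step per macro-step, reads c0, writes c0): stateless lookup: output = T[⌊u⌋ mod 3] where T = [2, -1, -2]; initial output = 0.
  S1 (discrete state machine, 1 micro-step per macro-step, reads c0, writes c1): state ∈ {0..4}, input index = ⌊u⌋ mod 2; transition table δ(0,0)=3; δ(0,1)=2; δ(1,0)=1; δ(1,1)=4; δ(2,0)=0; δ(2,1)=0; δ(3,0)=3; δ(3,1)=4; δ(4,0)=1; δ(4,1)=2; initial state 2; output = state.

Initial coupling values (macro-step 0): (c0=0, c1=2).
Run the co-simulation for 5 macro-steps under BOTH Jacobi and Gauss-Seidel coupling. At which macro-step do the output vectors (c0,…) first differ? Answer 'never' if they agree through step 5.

[Jacobi] macro 1: S0 reads c0=0 → after 1×micro: 2; S1 reads c0=0 → after 1×micro: 0 ⇒ (c0=2, c1=0)
[Jacobi] macro 2: S0 reads c0=2 → after 1×micro: -2; S1 reads c0=2 → after 1×micro: 3 ⇒ (c0=-2, c1=3)
[Jacobi] macro 3: S0 reads c0=-2 → after 1×micro: -1; S1 reads c0=-2 → after 1×micro: 3 ⇒ (c0=-1, c1=3)
[Jacobi] macro 4: S0 reads c0=-1 → after 1×micro: -2; S1 reads c0=-1 → after 1×micro: 4 ⇒ (c0=-2, c1=4)
[Jacobi] macro 5: S0 reads c0=-2 → after 1×micro: -1; S1 reads c0=-2 → after 1×micro: 1 ⇒ (c0=-1, c1=1)
[Gauss-Seidel] macro 1: S0 reads c0=0 → after 1×micro: 2; S1 reads c0=2 → after 1×micro: 0 ⇒ (c0=2, c1=0)
[Gauss-Seidel] macro 2: S0 reads c0=2 → after 1×micro: -2; S1 reads c0=-2 → after 1×micro: 3 ⇒ (c0=-2, c1=3)
[Gauss-Seidel] macro 3: S0 reads c0=-2 → after 1×micro: -1; S1 reads c0=-1 → after 1×micro: 4 ⇒ (c0=-1, c1=4)
[Gauss-Seidel] macro 4: S0 reads c0=-1 → after 1×micro: -2; S1 reads c0=-2 → after 1×micro: 1 ⇒ (c0=-2, c1=1)
[Gauss-Seidel] macro 5: S0 reads c0=-2 → after 1×micro: -1; S1 reads c0=-1 → after 1×micro: 4 ⇒ (c0=-1, c1=4)

first divergence at macro-step: 3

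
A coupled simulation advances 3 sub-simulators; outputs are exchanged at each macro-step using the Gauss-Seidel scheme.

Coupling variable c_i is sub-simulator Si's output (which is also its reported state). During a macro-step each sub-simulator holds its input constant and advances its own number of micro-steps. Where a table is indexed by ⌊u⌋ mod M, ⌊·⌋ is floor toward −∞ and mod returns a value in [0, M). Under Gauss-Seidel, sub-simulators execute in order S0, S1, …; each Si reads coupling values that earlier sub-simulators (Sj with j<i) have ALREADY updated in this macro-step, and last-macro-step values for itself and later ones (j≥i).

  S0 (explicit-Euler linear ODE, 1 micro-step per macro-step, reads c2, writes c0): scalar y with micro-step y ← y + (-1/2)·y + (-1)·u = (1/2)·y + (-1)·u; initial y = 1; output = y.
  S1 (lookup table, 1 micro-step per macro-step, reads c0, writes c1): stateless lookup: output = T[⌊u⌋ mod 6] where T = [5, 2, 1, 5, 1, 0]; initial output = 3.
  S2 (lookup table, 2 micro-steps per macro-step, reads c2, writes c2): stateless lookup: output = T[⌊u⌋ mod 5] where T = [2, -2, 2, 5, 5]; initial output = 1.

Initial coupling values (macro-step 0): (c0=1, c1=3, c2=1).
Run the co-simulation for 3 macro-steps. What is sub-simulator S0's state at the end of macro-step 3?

S0 state at macro-step 3 = -33/8

macro 1: S0 reads c2=1 → after 1×micro: -1/2; S1 reads c0=-1/2 → after 1×micro: 0; S2 reads c2=1 → after 2×micro: -2 ⇒ (c0=-1/2, c1=0, c2=-2)
macro 2: S0 reads c2=-2 → after 1×micro: 7/4; S1 reads c0=7/4 → after 1×micro: 2; S2 reads c2=-2 → after 2×micro: 5 ⇒ (c0=7/4, c1=2, c2=5)
macro 3: S0 reads c2=5 → after 1×micro: -33/8; S1 reads c0=-33/8 → after 1×micro: 2; S2 reads c2=5 → after 2×micro: 2 ⇒ (c0=-33/8, c1=2, c2=2)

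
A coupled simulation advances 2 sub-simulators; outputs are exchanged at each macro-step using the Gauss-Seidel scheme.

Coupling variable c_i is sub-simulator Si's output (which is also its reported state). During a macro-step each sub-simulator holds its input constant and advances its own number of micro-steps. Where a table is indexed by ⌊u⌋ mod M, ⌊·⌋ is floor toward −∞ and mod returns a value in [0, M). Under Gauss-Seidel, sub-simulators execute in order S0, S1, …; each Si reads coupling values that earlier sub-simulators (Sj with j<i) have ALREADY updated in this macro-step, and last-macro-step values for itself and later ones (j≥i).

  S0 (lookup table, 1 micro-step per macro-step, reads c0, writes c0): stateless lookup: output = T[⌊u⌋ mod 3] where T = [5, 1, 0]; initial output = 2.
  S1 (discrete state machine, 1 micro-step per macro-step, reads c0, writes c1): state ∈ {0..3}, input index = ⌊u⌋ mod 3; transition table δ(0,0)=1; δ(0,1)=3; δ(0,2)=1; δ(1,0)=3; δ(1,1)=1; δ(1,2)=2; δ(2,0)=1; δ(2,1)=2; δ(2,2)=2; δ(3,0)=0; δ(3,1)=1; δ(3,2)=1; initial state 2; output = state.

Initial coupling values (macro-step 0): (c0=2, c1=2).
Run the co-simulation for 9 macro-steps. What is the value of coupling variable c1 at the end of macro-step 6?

c1 at macro-step 6 = 2

macro 1: S0 reads c0=2 → after 1×micro: 0; S1 reads c0=0 → after 1×micro: 1 ⇒ (c0=0, c1=1)
macro 2: S0 reads c0=0 → after 1×micro: 5; S1 reads c0=5 → after 1×micro: 2 ⇒ (c0=5, c1=2)
macro 3: S0 reads c0=5 → after 1×micro: 0; S1 reads c0=0 → after 1×micro: 1 ⇒ (c0=0, c1=1)
macro 4: S0 reads c0=0 → after 1×micro: 5; S1 reads c0=5 → after 1×micro: 2 ⇒ (c0=5, c1=2)
macro 5: S0 reads c0=5 → after 1×micro: 0; S1 reads c0=0 → after 1×micro: 1 ⇒ (c0=0, c1=1)
macro 6: S0 reads c0=0 → after 1×micro: 5; S1 reads c0=5 → after 1×micro: 2 ⇒ (c0=5, c1=2)
macro 7: S0 reads c0=5 → after 1×micro: 0; S1 reads c0=0 → after 1×micro: 1 ⇒ (c0=0, c1=1)
macro 8: S0 reads c0=0 → after 1×micro: 5; S1 reads c0=5 → after 1×micro: 2 ⇒ (c0=5, c1=2)
macro 9: S0 reads c0=5 → after 1×micro: 0; S1 reads c0=0 → after 1×micro: 1 ⇒ (c0=0, c1=1)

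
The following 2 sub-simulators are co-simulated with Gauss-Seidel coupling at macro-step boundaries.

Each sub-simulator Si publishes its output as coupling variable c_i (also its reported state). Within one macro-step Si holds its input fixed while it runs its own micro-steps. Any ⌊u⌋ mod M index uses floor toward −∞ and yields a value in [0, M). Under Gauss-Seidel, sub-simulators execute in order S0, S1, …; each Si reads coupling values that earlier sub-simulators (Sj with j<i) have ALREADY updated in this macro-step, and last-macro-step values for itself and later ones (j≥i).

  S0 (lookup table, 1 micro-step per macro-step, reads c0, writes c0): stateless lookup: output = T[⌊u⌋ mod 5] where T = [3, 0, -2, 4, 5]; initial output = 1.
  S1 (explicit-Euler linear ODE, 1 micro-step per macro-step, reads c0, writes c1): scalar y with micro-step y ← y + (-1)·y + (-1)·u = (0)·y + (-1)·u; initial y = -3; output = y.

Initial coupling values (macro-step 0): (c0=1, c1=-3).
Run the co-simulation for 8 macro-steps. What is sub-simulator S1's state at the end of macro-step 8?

S1 state at macro-step 8 = -3

macro 1: S0 reads c0=1 → after 1×micro: 0; S1 reads c0=0 → after 1×micro: 0 ⇒ (c0=0, c1=0)
macro 2: S0 reads c0=0 → after 1×micro: 3; S1 reads c0=3 → after 1×micro: -3 ⇒ (c0=3, c1=-3)
macro 3: S0 reads c0=3 → after 1×micro: 4; S1 reads c0=4 → after 1×micro: -4 ⇒ (c0=4, c1=-4)
macro 4: S0 reads c0=4 → after 1×micro: 5; S1 reads c0=5 → after 1×micro: -5 ⇒ (c0=5, c1=-5)
macro 5: S0 reads c0=5 → after 1×micro: 3; S1 reads c0=3 → after 1×micro: -3 ⇒ (c0=3, c1=-3)
macro 6: S0 reads c0=3 → after 1×micro: 4; S1 reads c0=4 → after 1×micro: -4 ⇒ (c0=4, c1=-4)
macro 7: S0 reads c0=4 → after 1×micro: 5; S1 reads c0=5 → after 1×micro: -5 ⇒ (c0=5, c1=-5)
macro 8: S0 reads c0=5 → after 1×micro: 3; S1 reads c0=3 → after 1×micro: -3 ⇒ (c0=3, c1=-3)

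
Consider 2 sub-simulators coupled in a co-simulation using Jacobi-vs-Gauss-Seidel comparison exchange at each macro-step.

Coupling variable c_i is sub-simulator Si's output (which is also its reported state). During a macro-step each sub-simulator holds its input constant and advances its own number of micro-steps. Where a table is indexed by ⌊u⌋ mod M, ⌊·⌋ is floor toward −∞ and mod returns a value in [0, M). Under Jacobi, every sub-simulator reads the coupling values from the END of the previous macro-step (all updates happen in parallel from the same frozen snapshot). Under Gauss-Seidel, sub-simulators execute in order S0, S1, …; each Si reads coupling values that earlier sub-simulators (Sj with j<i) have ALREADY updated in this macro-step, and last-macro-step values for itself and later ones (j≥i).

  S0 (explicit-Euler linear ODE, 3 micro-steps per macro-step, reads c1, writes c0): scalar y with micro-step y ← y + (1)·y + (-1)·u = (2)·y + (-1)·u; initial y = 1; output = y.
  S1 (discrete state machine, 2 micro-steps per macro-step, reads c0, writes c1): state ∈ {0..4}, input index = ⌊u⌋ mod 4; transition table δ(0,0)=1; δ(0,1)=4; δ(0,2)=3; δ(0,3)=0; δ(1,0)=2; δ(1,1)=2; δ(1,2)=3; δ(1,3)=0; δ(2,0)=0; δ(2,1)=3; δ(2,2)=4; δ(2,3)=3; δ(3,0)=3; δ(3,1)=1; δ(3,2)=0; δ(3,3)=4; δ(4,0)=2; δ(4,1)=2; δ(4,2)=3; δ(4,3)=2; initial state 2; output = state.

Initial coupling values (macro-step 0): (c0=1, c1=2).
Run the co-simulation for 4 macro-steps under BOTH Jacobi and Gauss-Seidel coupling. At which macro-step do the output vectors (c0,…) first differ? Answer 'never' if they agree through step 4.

first divergence at macro-step: 1

[Jacobi] macro 1: S0 reads c1=2 → after 3×micro: -6; S1 reads c0=1 → after 2×micro: 1 ⇒ (c0=-6, c1=1)
[Jacobi] macro 2: S0 reads c1=1 → after 3×micro: -55; S1 reads c0=-6 → after 2×micro: 0 ⇒ (c0=-55, c1=0)
[Jacobi] macro 3: S0 reads c1=0 → after 3×micro: -440; S1 reads c0=-55 → after 2×micro: 2 ⇒ (c0=-440, c1=2)
[Jacobi] macro 4: S0 reads c1=2 → after 3×micro: -3534; S1 reads c0=-440 → after 2×micro: 1 ⇒ (c0=-3534, c1=1)
[Gauss-Seidel] macro 1: S0 reads c1=2 → after 3×micro: -6; S1 reads c0=-6 → after 2×micro: 3 ⇒ (c0=-6, c1=3)
[Gauss-Seidel] macro 2: S0 reads c1=3 → after 3×micro: -69; S1 reads c0=-69 → after 2×micro: 2 ⇒ (c0=-69, c1=2)
[Gauss-Seidel] macro 3: S0 reads c1=2 → after 3×micro: -566; S1 reads c0=-566 → after 2×micro: 3 ⇒ (c0=-566, c1=3)
[Gauss-Seidel] macro 4: S0 reads c1=3 → after 3×micro: -4549; S1 reads c0=-4549 → after 2×micro: 2 ⇒ (c0=-4549, c1=2)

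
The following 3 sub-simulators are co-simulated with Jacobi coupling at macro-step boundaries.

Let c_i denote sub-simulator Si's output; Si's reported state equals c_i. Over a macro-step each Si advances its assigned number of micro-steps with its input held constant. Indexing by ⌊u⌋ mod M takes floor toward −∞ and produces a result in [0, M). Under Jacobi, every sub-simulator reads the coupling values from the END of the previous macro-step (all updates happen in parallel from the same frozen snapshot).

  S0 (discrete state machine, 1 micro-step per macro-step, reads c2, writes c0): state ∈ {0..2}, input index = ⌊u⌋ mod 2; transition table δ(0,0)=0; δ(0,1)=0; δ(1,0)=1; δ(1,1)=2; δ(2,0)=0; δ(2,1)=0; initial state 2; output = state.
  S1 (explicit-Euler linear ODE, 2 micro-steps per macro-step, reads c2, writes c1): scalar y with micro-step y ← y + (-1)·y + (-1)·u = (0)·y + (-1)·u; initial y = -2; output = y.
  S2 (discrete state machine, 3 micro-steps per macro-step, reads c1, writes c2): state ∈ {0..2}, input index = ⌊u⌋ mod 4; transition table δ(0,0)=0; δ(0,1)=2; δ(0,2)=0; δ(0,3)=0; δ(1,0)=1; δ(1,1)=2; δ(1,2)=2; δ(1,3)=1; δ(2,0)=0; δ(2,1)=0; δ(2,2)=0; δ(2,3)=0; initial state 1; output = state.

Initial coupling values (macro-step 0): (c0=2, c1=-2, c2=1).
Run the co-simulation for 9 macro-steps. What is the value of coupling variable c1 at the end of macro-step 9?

macro 1: S0 reads c2=1 → after 1×micro: 0; S1 reads c2=1 → after 2×micro: -1; S2 reads c1=-2 → after 3×micro: 0 ⇒ (c0=0, c1=-1, c2=0)
macro 2: S0 reads c2=0 → after 1×micro: 0; S1 reads c2=0 → after 2×micro: 0; S2 reads c1=-1 → after 3×micro: 0 ⇒ (c0=0, c1=0, c2=0)
macro 3: S0 reads c2=0 → after 1×micro: 0; S1 reads c2=0 → after 2×micro: 0; S2 reads c1=0 → after 3×micro: 0 ⇒ (c0=0, c1=0, c2=0)
macro 4: S0 reads c2=0 → after 1×micro: 0; S1 reads c2=0 → after 2×micro: 0; S2 reads c1=0 → after 3×micro: 0 ⇒ (c0=0, c1=0, c2=0)
macro 5: S0 reads c2=0 → after 1×micro: 0; S1 reads c2=0 → after 2×micro: 0; S2 reads c1=0 → after 3×micro: 0 ⇒ (c0=0, c1=0, c2=0)
macro 6: S0 reads c2=0 → after 1×micro: 0; S1 reads c2=0 → after 2×micro: 0; S2 reads c1=0 → after 3×micro: 0 ⇒ (c0=0, c1=0, c2=0)
macro 7: S0 reads c2=0 → after 1×micro: 0; S1 reads c2=0 → after 2×micro: 0; S2 reads c1=0 → after 3×micro: 0 ⇒ (c0=0, c1=0, c2=0)
macro 8: S0 reads c2=0 → after 1×micro: 0; S1 reads c2=0 → after 2×micro: 0; S2 reads c1=0 → after 3×micro: 0 ⇒ (c0=0, c1=0, c2=0)
macro 9: S0 reads c2=0 → after 1×micro: 0; S1 reads c2=0 → after 2×micro: 0; S2 reads c1=0 → after 3×micro: 0 ⇒ (c0=0, c1=0, c2=0)

c1 at macro-step 9 = 0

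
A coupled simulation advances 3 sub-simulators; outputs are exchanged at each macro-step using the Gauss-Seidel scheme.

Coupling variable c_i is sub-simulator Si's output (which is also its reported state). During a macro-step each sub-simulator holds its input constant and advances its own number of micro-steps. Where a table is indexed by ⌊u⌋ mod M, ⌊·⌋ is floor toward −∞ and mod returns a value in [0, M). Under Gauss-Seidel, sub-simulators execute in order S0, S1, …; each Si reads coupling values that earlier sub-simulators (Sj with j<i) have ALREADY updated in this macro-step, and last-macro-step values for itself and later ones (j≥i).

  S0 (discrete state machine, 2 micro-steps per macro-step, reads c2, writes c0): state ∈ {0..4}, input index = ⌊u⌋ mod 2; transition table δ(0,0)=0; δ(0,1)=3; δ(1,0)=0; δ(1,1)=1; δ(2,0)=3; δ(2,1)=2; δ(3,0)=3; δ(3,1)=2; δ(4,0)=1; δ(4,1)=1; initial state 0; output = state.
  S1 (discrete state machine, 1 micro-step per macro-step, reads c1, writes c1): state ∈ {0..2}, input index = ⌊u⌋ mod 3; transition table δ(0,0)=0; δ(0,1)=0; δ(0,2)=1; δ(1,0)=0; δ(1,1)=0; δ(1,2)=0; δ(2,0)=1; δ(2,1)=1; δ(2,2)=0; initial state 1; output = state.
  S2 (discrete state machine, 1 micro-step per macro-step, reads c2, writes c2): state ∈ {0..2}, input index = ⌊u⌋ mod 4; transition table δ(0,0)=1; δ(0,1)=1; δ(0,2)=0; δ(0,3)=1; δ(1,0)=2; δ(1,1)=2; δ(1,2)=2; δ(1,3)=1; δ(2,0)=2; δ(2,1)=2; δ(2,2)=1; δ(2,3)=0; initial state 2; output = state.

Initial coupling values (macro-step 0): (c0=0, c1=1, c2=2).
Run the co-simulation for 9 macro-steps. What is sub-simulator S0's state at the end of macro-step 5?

macro 1: S0 reads c2=2 → after 2×micro: 0; S1 reads c1=1 → after 1×micro: 0; S2 reads c2=2 → after 1×micro: 1 ⇒ (c0=0, c1=0, c2=1)
macro 2: S0 reads c2=1 → after 2×micro: 2; S1 reads c1=0 → after 1×micro: 0; S2 reads c2=1 → after 1×micro: 2 ⇒ (c0=2, c1=0, c2=2)
macro 3: S0 reads c2=2 → after 2×micro: 3; S1 reads c1=0 → after 1×micro: 0; S2 reads c2=2 → after 1×micro: 1 ⇒ (c0=3, c1=0, c2=1)
macro 4: S0 reads c2=1 → after 2×micro: 2; S1 reads c1=0 → after 1×micro: 0; S2 reads c2=1 → after 1×micro: 2 ⇒ (c0=2, c1=0, c2=2)
macro 5: S0 reads c2=2 → after 2×micro: 3; S1 reads c1=0 → after 1×micro: 0; S2 reads c2=2 → after 1×micro: 1 ⇒ (c0=3, c1=0, c2=1)
macro 6: S0 reads c2=1 → after 2×micro: 2; S1 reads c1=0 → after 1×micro: 0; S2 reads c2=1 → after 1×micro: 2 ⇒ (c0=2, c1=0, c2=2)
macro 7: S0 reads c2=2 → after 2×micro: 3; S1 reads c1=0 → after 1×micro: 0; S2 reads c2=2 → after 1×micro: 1 ⇒ (c0=3, c1=0, c2=1)
macro 8: S0 reads c2=1 → after 2×micro: 2; S1 reads c1=0 → after 1×micro: 0; S2 reads c2=1 → after 1×micro: 2 ⇒ (c0=2, c1=0, c2=2)
macro 9: S0 reads c2=2 → after 2×micro: 3; S1 reads c1=0 → after 1×micro: 0; S2 reads c2=2 → after 1×micro: 1 ⇒ (c0=3, c1=0, c2=1)

S0 state at macro-step 5 = 3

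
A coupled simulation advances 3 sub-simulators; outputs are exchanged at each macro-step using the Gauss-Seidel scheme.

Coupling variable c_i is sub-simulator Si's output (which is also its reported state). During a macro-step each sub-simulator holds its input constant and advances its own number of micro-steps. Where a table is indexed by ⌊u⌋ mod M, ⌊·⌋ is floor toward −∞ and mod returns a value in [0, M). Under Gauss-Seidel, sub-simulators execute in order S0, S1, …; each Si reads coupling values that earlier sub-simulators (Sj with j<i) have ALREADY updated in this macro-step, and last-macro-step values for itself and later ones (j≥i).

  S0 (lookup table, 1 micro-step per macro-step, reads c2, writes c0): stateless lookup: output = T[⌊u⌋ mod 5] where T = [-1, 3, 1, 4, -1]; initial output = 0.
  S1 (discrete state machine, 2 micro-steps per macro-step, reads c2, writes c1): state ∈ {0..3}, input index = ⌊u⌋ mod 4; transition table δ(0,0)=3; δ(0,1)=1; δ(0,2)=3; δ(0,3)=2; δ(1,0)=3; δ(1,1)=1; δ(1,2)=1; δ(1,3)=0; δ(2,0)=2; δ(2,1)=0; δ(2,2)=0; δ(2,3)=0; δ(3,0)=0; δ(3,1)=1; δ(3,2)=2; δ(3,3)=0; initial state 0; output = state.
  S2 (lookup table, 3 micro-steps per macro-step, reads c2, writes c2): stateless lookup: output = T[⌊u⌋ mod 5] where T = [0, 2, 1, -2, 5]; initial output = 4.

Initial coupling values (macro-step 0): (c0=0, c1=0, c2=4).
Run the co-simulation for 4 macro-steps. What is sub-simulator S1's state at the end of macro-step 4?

macro 1: S0 reads c2=4 → after 1×micro: -1; S1 reads c2=4 → after 2×micro: 0; S2 reads c2=4 → after 3×micro: 5 ⇒ (c0=-1, c1=0, c2=5)
macro 2: S0 reads c2=5 → after 1×micro: -1; S1 reads c2=5 → after 2×micro: 1; S2 reads c2=5 → after 3×micro: 0 ⇒ (c0=-1, c1=1, c2=0)
macro 3: S0 reads c2=0 → after 1×micro: -1; S1 reads c2=0 → after 2×micro: 0; S2 reads c2=0 → after 3×micro: 0 ⇒ (c0=-1, c1=0, c2=0)
macro 4: S0 reads c2=0 → after 1×micro: -1; S1 reads c2=0 → after 2×micro: 0; S2 reads c2=0 → after 3×micro: 0 ⇒ (c0=-1, c1=0, c2=0)

S1 state at macro-step 4 = 0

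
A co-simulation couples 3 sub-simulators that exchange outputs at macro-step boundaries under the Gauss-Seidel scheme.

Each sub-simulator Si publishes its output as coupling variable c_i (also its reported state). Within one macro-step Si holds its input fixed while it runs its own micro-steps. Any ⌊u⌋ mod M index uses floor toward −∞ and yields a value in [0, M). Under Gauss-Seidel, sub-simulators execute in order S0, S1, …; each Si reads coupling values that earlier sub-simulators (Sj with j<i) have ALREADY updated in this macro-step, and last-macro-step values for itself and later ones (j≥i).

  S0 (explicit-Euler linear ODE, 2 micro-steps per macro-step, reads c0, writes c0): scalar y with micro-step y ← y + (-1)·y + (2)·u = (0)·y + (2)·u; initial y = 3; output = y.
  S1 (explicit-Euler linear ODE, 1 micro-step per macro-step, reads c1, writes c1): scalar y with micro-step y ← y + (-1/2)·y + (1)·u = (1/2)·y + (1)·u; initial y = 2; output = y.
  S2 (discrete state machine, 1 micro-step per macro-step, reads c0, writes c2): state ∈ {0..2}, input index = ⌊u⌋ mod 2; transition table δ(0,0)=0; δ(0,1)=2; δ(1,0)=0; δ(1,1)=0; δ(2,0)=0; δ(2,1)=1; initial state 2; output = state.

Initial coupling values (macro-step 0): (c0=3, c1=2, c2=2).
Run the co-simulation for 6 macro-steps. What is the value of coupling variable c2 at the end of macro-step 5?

c2 at macro-step 5 = 0

macro 1: S0 reads c0=3 → after 2×micro: 6; S1 reads c1=2 → after 1×micro: 3; S2 reads c0=6 → after 1×micro: 0 ⇒ (c0=6, c1=3, c2=0)
macro 2: S0 reads c0=6 → after 2×micro: 12; S1 reads c1=3 → after 1×micro: 9/2; S2 reads c0=12 → after 1×micro: 0 ⇒ (c0=12, c1=9/2, c2=0)
macro 3: S0 reads c0=12 → after 2×micro: 24; S1 reads c1=9/2 → after 1×micro: 27/4; S2 reads c0=24 → after 1×micro: 0 ⇒ (c0=24, c1=27/4, c2=0)
macro 4: S0 reads c0=24 → after 2×micro: 48; S1 reads c1=27/4 → after 1×micro: 81/8; S2 reads c0=48 → after 1×micro: 0 ⇒ (c0=48, c1=81/8, c2=0)
macro 5: S0 reads c0=48 → after 2×micro: 96; S1 reads c1=81/8 → after 1×micro: 243/16; S2 reads c0=96 → after 1×micro: 0 ⇒ (c0=96, c1=243/16, c2=0)
macro 6: S0 reads c0=96 → after 2×micro: 192; S1 reads c1=243/16 → after 1×micro: 729/32; S2 reads c0=192 → after 1×micro: 0 ⇒ (c0=192, c1=729/32, c2=0)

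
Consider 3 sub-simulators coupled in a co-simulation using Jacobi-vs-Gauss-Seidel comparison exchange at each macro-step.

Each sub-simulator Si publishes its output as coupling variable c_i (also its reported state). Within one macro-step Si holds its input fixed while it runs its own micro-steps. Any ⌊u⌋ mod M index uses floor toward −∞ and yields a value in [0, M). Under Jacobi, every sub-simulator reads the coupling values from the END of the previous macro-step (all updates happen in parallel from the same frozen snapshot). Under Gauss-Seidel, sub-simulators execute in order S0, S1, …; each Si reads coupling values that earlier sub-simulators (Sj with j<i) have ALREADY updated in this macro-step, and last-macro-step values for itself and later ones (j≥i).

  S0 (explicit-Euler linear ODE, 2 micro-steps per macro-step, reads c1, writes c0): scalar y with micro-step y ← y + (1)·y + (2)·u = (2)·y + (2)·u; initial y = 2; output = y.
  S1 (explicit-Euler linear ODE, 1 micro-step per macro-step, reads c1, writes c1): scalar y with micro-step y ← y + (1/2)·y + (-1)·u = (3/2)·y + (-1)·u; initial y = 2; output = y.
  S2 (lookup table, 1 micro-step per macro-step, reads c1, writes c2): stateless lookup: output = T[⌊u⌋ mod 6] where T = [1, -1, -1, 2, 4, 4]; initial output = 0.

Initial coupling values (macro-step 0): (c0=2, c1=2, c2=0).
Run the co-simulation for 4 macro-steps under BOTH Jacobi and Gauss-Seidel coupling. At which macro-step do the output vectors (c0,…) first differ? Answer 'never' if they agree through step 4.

[Jacobi] macro 1: S0 reads c1=2 → after 2×micro: 20; S1 reads c1=2 → after 1×micro: 1; S2 reads c1=2 → after 1×micro: -1 ⇒ (c0=20, c1=1, c2=-1)
[Jacobi] macro 2: S0 reads c1=1 → after 2×micro: 86; S1 reads c1=1 → after 1×micro: 1/2; S2 reads c1=1 → after 1×micro: -1 ⇒ (c0=86, c1=1/2, c2=-1)
[Jacobi] macro 3: S0 reads c1=1/2 → after 2×micro: 347; S1 reads c1=1/2 → after 1×micro: 1/4; S2 reads c1=1/2 → after 1×micro: 1 ⇒ (c0=347, c1=1/4, c2=1)
[Jacobi] macro 4: S0 reads c1=1/4 → after 2×micro: 2779/2; S1 reads c1=1/4 → after 1×micro: 1/8; S2 reads c1=1/4 → after 1×micro: 1 ⇒ (c0=2779/2, c1=1/8, c2=1)
[Gauss-Seidel] macro 1: S0 reads c1=2 → after 2×micro: 20; S1 reads c1=2 → after 1×micro: 1; S2 reads c1=1 → after 1×micro: -1 ⇒ (c0=20, c1=1, c2=-1)
[Gauss-Seidel] macro 2: S0 reads c1=1 → after 2×micro: 86; S1 reads c1=1 → after 1×micro: 1/2; S2 reads c1=1/2 → after 1×micro: 1 ⇒ (c0=86, c1=1/2, c2=1)
[Gauss-Seidel] macro 3: S0 reads c1=1/2 → after 2×micro: 347; S1 reads c1=1/2 → after 1×micro: 1/4; S2 reads c1=1/4 → after 1×micro: 1 ⇒ (c0=347, c1=1/4, c2=1)
[Gauss-Seidel] macro 4: S0 reads c1=1/4 → after 2×micro: 2779/2; S1 reads c1=1/4 → after 1×micro: 1/8; S2 reads c1=1/8 → after 1×micro: 1 ⇒ (c0=2779/2, c1=1/8, c2=1)

first divergence at macro-step: 2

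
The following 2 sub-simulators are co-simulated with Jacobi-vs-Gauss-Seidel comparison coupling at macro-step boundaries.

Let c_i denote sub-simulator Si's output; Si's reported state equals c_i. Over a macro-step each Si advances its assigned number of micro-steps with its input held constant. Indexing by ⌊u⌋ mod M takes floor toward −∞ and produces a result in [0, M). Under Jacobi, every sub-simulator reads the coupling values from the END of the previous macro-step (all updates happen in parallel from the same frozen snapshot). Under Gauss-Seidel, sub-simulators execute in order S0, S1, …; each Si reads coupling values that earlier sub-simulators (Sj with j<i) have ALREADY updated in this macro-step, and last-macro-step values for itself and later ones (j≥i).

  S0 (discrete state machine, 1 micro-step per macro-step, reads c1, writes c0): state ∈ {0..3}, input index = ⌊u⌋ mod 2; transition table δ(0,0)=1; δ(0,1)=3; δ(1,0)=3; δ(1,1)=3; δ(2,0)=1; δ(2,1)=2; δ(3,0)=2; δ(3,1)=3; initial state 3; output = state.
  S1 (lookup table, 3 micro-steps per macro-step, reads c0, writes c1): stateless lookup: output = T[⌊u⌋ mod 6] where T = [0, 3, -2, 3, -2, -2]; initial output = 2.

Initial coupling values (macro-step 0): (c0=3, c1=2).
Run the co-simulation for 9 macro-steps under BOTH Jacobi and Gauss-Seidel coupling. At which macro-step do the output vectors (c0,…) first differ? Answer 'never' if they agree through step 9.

[Jacobi] macro 1: S0 reads c1=2 → after 1×micro: 2; S1 reads c0=3 → after 3×micro: 3 ⇒ (c0=2, c1=3)
[Jacobi] macro 2: S0 reads c1=3 → after 1×micro: 2; S1 reads c0=2 → after 3×micro: -2 ⇒ (c0=2, c1=-2)
[Jacobi] macro 3: S0 reads c1=-2 → after 1×micro: 1; S1 reads c0=2 → after 3×micro: -2 ⇒ (c0=1, c1=-2)
[Jacobi] macro 4: S0 reads c1=-2 → after 1×micro: 3; S1 reads c0=1 → after 3×micro: 3 ⇒ (c0=3, c1=3)
[Jacobi] macro 5: S0 reads c1=3 → after 1×micro: 3; S1 reads c0=3 → after 3×micro: 3 ⇒ (c0=3, c1=3)
[Jacobi] macro 6: S0 reads c1=3 → after 1×micro: 3; S1 reads c0=3 → after 3×micro: 3 ⇒ (c0=3, c1=3)
[Jacobi] macro 7: S0 reads c1=3 → after 1×micro: 3; S1 reads c0=3 → after 3×micro: 3 ⇒ (c0=3, c1=3)
[Jacobi] macro 8: S0 reads c1=3 → after 1×micro: 3; S1 reads c0=3 → after 3×micro: 3 ⇒ (c0=3, c1=3)
[Jacobi] macro 9: S0 reads c1=3 → after 1×micro: 3; S1 reads c0=3 → after 3×micro: 3 ⇒ (c0=3, c1=3)
[Gauss-Seidel] macro 1: S0 reads c1=2 → after 1×micro: 2; S1 reads c0=2 → after 3×micro: -2 ⇒ (c0=2, c1=-2)
[Gauss-Seidel] macro 2: S0 reads c1=-2 → after 1×micro: 1; S1 reads c0=1 → after 3×micro: 3 ⇒ (c0=1, c1=3)
[Gauss-Seidel] macro 3: S0 reads c1=3 → after 1×micro: 3; S1 reads c0=3 → after 3×micro: 3 ⇒ (c0=3, c1=3)
[Gauss-Seidel] macro 4: S0 reads c1=3 → after 1×micro: 3; S1 reads c0=3 → after 3×micro: 3 ⇒ (c0=3, c1=3)
[Gauss-Seidel] macro 5: S0 reads c1=3 → after 1×micro: 3; S1 reads c0=3 → after 3×micro: 3 ⇒ (c0=3, c1=3)
[Gauss-Seidel] macro 6: S0 reads c1=3 → after 1×micro: 3; S1 reads c0=3 → after 3×micro: 3 ⇒ (c0=3, c1=3)
[Gauss-Seidel] macro 7: S0 reads c1=3 → after 1×micro: 3; S1 reads c0=3 → after 3×micro: 3 ⇒ (c0=3, c1=3)
[Gauss-Seidel] macro 8: S0 reads c1=3 → after 1×micro: 3; S1 reads c0=3 → after 3×micro: 3 ⇒ (c0=3, c1=3)
[Gauss-Seidel] macro 9: S0 reads c1=3 → after 1×micro: 3; S1 reads c0=3 → after 3×micro: 3 ⇒ (c0=3, c1=3)

first divergence at macro-step: 1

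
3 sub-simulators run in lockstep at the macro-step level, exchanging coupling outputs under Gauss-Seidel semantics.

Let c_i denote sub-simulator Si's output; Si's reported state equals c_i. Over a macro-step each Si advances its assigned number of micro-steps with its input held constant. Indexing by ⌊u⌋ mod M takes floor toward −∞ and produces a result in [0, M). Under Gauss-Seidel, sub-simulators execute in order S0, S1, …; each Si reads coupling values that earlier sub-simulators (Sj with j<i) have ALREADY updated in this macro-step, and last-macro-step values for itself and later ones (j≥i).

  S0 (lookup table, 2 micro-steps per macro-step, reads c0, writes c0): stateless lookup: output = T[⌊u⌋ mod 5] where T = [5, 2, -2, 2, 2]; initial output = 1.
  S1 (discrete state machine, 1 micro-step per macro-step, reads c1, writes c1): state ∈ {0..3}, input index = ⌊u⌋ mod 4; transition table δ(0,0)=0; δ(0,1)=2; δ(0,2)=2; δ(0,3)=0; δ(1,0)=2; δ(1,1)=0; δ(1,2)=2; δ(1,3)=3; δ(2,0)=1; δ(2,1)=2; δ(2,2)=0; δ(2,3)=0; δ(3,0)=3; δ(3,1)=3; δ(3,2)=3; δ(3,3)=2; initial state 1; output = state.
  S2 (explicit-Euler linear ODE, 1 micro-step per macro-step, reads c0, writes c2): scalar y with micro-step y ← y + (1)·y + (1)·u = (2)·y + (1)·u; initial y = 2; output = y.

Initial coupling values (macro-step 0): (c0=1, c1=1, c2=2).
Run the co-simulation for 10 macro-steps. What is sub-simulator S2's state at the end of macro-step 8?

S2 state at macro-step 8 = 682

macro 1: S0 reads c0=1 → after 2×micro: 2; S1 reads c1=1 → after 1×micro: 0; S2 reads c0=2 → after 1×micro: 6 ⇒ (c0=2, c1=0, c2=6)
macro 2: S0 reads c0=2 → after 2×micro: -2; S1 reads c1=0 → after 1×micro: 0; S2 reads c0=-2 → after 1×micro: 10 ⇒ (c0=-2, c1=0, c2=10)
macro 3: S0 reads c0=-2 → after 2×micro: 2; S1 reads c1=0 → after 1×micro: 0; S2 reads c0=2 → after 1×micro: 22 ⇒ (c0=2, c1=0, c2=22)
macro 4: S0 reads c0=2 → after 2×micro: -2; S1 reads c1=0 → after 1×micro: 0; S2 reads c0=-2 → after 1×micro: 42 ⇒ (c0=-2, c1=0, c2=42)
macro 5: S0 reads c0=-2 → after 2×micro: 2; S1 reads c1=0 → after 1×micro: 0; S2 reads c0=2 → after 1×micro: 86 ⇒ (c0=2, c1=0, c2=86)
macro 6: S0 reads c0=2 → after 2×micro: -2; S1 reads c1=0 → after 1×micro: 0; S2 reads c0=-2 → after 1×micro: 170 ⇒ (c0=-2, c1=0, c2=170)
macro 7: S0 reads c0=-2 → after 2×micro: 2; S1 reads c1=0 → after 1×micro: 0; S2 reads c0=2 → after 1×micro: 342 ⇒ (c0=2, c1=0, c2=342)
macro 8: S0 reads c0=2 → after 2×micro: -2; S1 reads c1=0 → after 1×micro: 0; S2 reads c0=-2 → after 1×micro: 682 ⇒ (c0=-2, c1=0, c2=682)
macro 9: S0 reads c0=-2 → after 2×micro: 2; S1 reads c1=0 → after 1×micro: 0; S2 reads c0=2 → after 1×micro: 1366 ⇒ (c0=2, c1=0, c2=1366)
macro 10: S0 reads c0=2 → after 2×micro: -2; S1 reads c1=0 → after 1×micro: 0; S2 reads c0=-2 → after 1×micro: 2730 ⇒ (c0=-2, c1=0, c2=2730)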